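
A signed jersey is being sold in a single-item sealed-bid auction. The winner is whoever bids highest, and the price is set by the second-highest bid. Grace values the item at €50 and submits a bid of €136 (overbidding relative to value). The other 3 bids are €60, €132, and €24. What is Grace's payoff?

-€82

Highest competing bid: €132.
Grace's bid €136 is the highest overall, so Grace wins and pays the second-highest bid, €132.
Payoff = value − price = €50 − €132 = -€82.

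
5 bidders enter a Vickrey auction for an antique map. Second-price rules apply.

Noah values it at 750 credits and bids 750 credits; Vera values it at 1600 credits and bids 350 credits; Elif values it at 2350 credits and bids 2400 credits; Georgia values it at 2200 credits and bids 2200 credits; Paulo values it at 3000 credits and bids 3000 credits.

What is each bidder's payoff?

Sorted high to low: Paulo 3000 credits, then Elif 2400 credits, then Georgia 2200 credits, then Noah 750 credits, then Vera 350 credits.
Paulo has the top bid and wins; the price is the second-highest bid, 2400 credits.
Paulo's payoff = 3000 credits − 2400 credits = 600 credits. All other bidders lose, so their payoff is 0.

Payoffs: Noah 0 credits, Vera 0 credits, Elif 0 credits, Georgia 0 credits, Paulo 600 credits.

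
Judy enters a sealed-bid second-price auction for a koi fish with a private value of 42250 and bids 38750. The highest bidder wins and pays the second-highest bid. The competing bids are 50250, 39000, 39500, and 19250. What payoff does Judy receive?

Highest competing bid: 50250.
Judy's bid 38750 is not the highest, so Judy loses, pays nothing, and earns zero payoff.

Judy's payoff: 0.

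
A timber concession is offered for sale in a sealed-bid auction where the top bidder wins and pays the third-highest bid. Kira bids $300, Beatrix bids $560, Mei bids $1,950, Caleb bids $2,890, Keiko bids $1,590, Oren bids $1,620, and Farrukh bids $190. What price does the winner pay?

The winner pays $1,620.

Bids in descending order: Caleb $2,890 > Mei $1,950 > Oren $1,620 > Keiko $1,590 > Beatrix $560 > Kira $300 > Farrukh $190.
Caleb is the highest bidder, so Caleb wins.
Under the third-price rule, the price is the third-highest bid: $1,620.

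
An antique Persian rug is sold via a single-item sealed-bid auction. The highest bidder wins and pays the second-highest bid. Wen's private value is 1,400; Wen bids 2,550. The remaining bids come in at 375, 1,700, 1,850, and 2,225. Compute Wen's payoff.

Wen's payoff: -825.

Highest competing bid: 2,225.
Wen's bid 2,550 is the highest overall, so Wen wins and pays the second-highest bid, 2,225.
Payoff = value − price = 1,400 − 2,225 = -825.
Overbidding won the item at a price above value — truthful bidding would have avoided this loss.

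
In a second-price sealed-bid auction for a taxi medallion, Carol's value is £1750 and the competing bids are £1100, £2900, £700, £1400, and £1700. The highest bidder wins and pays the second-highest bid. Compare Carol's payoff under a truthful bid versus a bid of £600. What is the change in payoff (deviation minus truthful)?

The highest competing bid is £2900.
Bidding truthfully at £1750: the top bid is £2900 (a rival), so Carol loses. Payoff = £0.
Bidding £600: the top bid is £2900 (a rival), so Carol loses. Payoff = £0.
Change = £0 − £0 = £0.

£0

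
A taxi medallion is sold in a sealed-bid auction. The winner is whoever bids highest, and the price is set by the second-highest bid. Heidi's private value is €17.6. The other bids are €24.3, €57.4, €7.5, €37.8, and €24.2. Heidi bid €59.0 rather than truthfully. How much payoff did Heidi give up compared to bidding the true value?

Payoff forgone: €39.8.

The highest competing bid is €57.4.
Bidding truthfully at €17.6: the top bid is €57.4 (a rival), so Heidi loses. Payoff = €0.0.
Bidding €59.0: Heidi has the top bid, wins, and pays the second-highest bid €57.4. Payoff = €17.6 − €57.4 = -€39.8.
Regret = truthful payoff − actual payoff = €0.0 − -€39.8 = €39.8.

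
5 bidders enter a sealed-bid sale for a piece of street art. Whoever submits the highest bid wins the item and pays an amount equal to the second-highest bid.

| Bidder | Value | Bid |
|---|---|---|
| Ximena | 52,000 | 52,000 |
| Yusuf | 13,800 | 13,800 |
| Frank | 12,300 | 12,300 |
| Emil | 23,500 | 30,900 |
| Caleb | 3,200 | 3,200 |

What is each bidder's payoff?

Payoffs: Ximena 21,100, Yusuf 0, Frank 0, Emil 0, Caleb 0.

Bids in descending order: Ximena 52,000 > Emil 30,900 > Yusuf 13,800 > Frank 12,300 > Caleb 3,200.
Ximena has the top bid and wins; the price is the second-highest bid, 30,900.
Ximena's payoff = 52,000 − 30,900 = 21,100. All other bidders lose, so their payoff is 0.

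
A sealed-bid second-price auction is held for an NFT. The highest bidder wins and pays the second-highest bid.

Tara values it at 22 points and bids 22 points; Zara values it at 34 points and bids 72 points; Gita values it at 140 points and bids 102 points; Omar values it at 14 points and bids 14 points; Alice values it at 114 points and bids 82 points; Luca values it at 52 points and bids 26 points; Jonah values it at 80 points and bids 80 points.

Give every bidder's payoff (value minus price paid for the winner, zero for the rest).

Payoffs: Tara 0 points, Zara 0 points, Gita 58 points, Omar 0 points, Alice 0 points, Luca 0 points, Jonah 0 points.

Bids in descending order: Gita 102 points, then Alice 82 points, then Jonah 80 points, then Zara 72 points, then Luca 26 points, then Tara 22 points, then Omar 14 points.
Gita has the top bid and wins; the price is the second-highest bid, 82 points.
Gita's payoff = 140 points − 82 points = 58 points. All other bidders lose, so their payoff is 0.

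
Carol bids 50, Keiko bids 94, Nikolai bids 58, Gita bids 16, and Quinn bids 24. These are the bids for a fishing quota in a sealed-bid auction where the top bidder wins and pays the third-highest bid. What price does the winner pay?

Sorted high to low: Keiko 94 > Nikolai 58 > Carol 50 > Quinn 24 > Gita 16.
Keiko is the highest bidder, so Keiko wins.
Under the third-price rule, the price is the third-highest bid: 50.

50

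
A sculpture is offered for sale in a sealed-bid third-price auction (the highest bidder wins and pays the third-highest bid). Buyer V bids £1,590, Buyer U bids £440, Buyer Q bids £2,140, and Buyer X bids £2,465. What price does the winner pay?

The winner pays £1,590.

Bids in descending order: Buyer X £2,465, then Buyer Q £2,140, then Buyer V £1,590, then Buyer U £440.
Buyer X is the highest bidder, so Buyer X wins.
Under the third-price rule, the price is the third-highest bid: £1,590.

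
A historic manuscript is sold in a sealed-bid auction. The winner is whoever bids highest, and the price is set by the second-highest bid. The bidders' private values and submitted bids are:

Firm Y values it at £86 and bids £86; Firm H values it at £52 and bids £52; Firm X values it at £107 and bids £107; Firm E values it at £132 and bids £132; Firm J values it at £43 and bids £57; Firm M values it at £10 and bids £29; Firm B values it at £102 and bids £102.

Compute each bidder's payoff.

Ordered from highest: Firm E £132 > Firm X £107 > Firm B £102 > Firm Y £86 > Firm J £57 > Firm H £52 > Firm M £29.
Firm E has the top bid and wins; the price is the second-highest bid, £107.
Firm E's payoff = £132 − £107 = £25. All other bidders lose, so their payoff is 0.

Firm Y £0, Firm H £0, Firm X £0, Firm E £25, Firm J £0, Firm M £0, Firm B £0.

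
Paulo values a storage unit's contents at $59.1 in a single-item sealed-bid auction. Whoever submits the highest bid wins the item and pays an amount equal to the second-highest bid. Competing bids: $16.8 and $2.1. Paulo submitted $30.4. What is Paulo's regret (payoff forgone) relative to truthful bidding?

Payoff forgone: $0.0.

The highest competing bid is $16.8.
Bidding truthfully at $59.1: Paulo has the top bid, wins, and pays the second-highest bid $16.8. Payoff = $59.1 − $16.8 = $42.3.
Bidding $30.4: Paulo has the top bid, wins, and pays the second-highest bid $16.8. Payoff = $59.1 − $16.8 = $42.3.
Regret = truthful payoff − actual payoff = $42.3 − $42.3 = $0.0.
The bid only affects whether you win, not the price — here both bids land on the same side of the top rival bid, so the deviation is payoff-neutral.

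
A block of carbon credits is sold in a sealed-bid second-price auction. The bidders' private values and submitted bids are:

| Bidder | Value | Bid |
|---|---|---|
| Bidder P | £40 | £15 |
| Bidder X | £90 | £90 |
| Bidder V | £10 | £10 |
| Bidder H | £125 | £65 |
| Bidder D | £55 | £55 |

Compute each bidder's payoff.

Bidder P £0, Bidder X £25, Bidder V £0, Bidder H £0, Bidder D £0.

Sorted high to low: Bidder X £90, then Bidder H £65, then Bidder D £55, then Bidder P £15, then Bidder V £10.
Bidder X has the top bid and wins; the price is the second-highest bid, £65.
Bidder X's payoff = £90 − £65 = £25. All other bidders lose, so their payoff is 0.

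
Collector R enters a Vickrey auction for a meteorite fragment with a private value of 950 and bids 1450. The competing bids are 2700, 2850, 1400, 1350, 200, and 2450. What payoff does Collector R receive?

Highest competing bid: 2850.
Collector R's bid 1450 is not the highest, so Collector R loses, pays nothing, and earns zero payoff.

0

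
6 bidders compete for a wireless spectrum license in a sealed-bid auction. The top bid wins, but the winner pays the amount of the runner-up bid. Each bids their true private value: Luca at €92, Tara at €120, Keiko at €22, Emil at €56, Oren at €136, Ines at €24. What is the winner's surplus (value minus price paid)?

Sorted high to low: Oren €136 > Tara €120 > Luca €92 > Emil €56 > Ines €24 > Keiko €22.
Oren wins with the top bid and pays the second-highest, €120.
Surplus = €136 − €120 = €16.

Surplus = €16.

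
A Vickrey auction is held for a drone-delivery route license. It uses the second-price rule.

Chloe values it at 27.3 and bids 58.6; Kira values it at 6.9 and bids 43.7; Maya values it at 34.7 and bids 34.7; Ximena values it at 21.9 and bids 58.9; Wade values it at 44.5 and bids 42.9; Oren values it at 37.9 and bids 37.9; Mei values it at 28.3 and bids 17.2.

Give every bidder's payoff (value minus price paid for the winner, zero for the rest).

Chloe 0.0, Kira 0.0, Maya 0.0, Ximena -36.7, Wade 0.0, Oren 0.0, Mei 0.0.

Ranking the bids: Ximena 58.9, then Chloe 58.6, then Kira 43.7, then Wade 42.9, then Oren 37.9, then Maya 34.7, then Mei 17.2.
Ximena has the top bid and wins; the price is the second-highest bid, 58.6.
Ximena's payoff = 21.9 − 58.6 = -36.7. All other bidders lose, so their payoff is 0.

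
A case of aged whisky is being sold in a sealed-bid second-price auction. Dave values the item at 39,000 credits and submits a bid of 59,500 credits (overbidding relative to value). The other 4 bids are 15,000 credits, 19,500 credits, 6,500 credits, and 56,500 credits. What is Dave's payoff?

Highest competing bid: 56,500 credits.
Dave's bid 59,500 credits is the highest overall, so Dave wins and pays the second-highest bid, 56,500 credits.
Payoff = value − price = 39,000 credits − 56,500 credits = -17,500 credits.
Overbidding won the item at a price above value — truthful bidding would have avoided this loss.

Dave's payoff: -17,500 credits.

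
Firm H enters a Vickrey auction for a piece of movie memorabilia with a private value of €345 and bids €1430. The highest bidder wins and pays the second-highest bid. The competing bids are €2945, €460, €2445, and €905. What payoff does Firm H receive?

Highest competing bid: €2945.
Firm H's bid €1430 is not the highest, so Firm H loses, pays nothing, and earns zero payoff.

€0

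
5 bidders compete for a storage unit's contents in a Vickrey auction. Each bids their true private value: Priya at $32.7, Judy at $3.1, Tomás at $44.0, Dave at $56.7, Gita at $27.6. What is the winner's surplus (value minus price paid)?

Ranking the bids: Dave $56.7, then Tomás $44.0, then Priya $32.7, then Gita $27.6, then Judy $3.1.
Dave wins with the top bid and pays the second-highest, $44.0.
Surplus = $56.7 − $44.0 = $12.7.

$12.7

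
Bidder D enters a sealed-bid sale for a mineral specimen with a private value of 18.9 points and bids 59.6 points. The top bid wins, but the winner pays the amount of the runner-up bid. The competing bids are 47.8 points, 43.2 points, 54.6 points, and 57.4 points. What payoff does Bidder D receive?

Highest competing bid: 57.4 points.
Bidder D's bid 59.6 points is the highest overall, so Bidder D wins and pays the second-highest bid, 57.4 points.
Payoff = value − price = 18.9 points − 57.4 points = -38.5 points.

Payoff = -38.5 points.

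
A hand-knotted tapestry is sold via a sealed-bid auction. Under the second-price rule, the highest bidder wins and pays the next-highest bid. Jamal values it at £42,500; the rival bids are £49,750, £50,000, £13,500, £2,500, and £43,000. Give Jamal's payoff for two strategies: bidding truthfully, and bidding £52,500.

The highest competing bid is £50,000.
Bidding truthfully at £42,500: the top bid is £50,000 (a rival), so Jamal loses. Payoff = £0.
Bidding £52,500: Jamal has the top bid, wins, and pays the second-highest bid £50,000. Payoff = £42,500 − £50,000 = -£7,500.

(a) £0  (b) -£7,500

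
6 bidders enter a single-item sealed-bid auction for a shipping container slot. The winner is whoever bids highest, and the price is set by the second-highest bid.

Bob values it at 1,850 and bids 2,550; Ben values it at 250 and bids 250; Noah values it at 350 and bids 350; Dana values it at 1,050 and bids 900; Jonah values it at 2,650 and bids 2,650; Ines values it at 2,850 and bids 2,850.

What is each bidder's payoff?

Ranking the bids: Ines 2,850 > Jonah 2,650 > Bob 2,550 > Dana 900 > Noah 350 > Ben 250.
Ines has the top bid and wins; the price is the second-highest bid, 2,650.
Ines's payoff = 2,850 − 2,650 = 200. All other bidders lose, so their payoff is 0.

Bob 0, Ben 0, Noah 0, Dana 0, Jonah 0, Ines 200.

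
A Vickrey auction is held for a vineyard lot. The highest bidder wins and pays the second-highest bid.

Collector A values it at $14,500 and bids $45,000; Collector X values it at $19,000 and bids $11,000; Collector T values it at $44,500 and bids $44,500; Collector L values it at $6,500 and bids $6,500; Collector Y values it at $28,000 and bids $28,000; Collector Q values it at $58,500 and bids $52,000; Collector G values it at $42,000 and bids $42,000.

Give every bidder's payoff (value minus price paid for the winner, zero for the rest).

Bids in descending order: Collector Q $52,000, then Collector A $45,000, then Collector T $44,500, then Collector G $42,000, then Collector Y $28,000, then Collector X $11,000, then Collector L $6,500.
Collector Q has the top bid and wins; the price is the second-highest bid, $45,000.
Collector Q's payoff = $58,500 − $45,000 = $13,500. All other bidders lose, so their payoff is 0.

Collector A $0, Collector X $0, Collector T $0, Collector L $0, Collector Y $0, Collector Q $13,500, Collector G $0.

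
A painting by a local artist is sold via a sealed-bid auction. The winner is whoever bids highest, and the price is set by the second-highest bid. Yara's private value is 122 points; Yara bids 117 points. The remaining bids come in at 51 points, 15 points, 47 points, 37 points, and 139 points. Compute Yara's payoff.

0 points

Highest competing bid: 139 points.
Yara's bid 117 points is not the highest, so Yara loses, pays nothing, and earns zero payoff.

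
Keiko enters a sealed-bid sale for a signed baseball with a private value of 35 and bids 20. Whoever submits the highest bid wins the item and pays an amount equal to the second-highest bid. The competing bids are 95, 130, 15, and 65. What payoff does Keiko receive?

Highest competing bid: 130.
Keiko's bid 20 is not the highest, so Keiko loses, pays nothing, and earns zero payoff.

Keiko's payoff: 0.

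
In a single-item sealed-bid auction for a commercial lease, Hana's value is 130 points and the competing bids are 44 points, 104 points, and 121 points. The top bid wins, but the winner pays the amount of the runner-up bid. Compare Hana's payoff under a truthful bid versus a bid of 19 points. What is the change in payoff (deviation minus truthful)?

The highest competing bid is 121 points.
Bidding truthfully at 130 points: Hana has the top bid, wins, and pays the second-highest bid 121 points. Payoff = 130 points − 121 points = 9 points.
Bidding 19 points: the top bid is 121 points (a rival), so Hana loses. Payoff = 0 points.
Change = 0 points − 9 points = -9 points.

Change in payoff: -9 points.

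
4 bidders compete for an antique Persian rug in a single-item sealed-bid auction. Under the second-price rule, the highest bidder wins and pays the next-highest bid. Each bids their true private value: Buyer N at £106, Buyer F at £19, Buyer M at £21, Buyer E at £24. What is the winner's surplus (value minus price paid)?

£82

Sorted high to low: Buyer N £106 > Buyer E £24 > Buyer M £21 > Buyer F £19.
Buyer N wins with the top bid and pays the second-highest, £24.
Surplus = £106 − £24 = £82.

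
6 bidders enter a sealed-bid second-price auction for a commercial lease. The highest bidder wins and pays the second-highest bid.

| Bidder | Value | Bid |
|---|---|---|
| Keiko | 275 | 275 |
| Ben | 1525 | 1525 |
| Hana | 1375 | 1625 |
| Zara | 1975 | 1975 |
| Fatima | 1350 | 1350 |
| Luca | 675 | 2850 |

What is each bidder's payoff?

Payoffs: Keiko 0, Ben 0, Hana 0, Zara 0, Fatima 0, Luca -1300.

Ordered from highest: Luca 2850, then Zara 1975, then Hana 1625, then Ben 1525, then Fatima 1350, then Keiko 275.
Luca has the top bid and wins; the price is the second-highest bid, 1975.
Luca's payoff = 675 − 1975 = -1300. All other bidders lose, so their payoff is 0.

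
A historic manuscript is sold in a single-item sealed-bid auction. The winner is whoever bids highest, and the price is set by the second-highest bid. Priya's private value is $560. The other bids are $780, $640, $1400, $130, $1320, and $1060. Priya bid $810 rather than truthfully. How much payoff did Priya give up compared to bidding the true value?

Payoff forgone: $0.

The highest competing bid is $1400.
Bidding truthfully at $560: the top bid is $1400 (a rival), so Priya loses. Payoff = $0.
Bidding $810: the top bid is $1400 (a rival), so Priya loses. Payoff = $0.
Regret = truthful payoff − actual payoff = $0 − $0 = $0.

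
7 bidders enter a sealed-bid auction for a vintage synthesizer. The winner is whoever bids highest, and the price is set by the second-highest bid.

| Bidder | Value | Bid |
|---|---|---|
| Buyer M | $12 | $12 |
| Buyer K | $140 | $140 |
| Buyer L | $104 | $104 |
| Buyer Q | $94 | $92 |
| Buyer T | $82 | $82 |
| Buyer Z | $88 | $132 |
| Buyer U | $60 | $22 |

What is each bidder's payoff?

Payoffs: Buyer M $0, Buyer K $8, Buyer L $0, Buyer Q $0, Buyer T $0, Buyer Z $0, Buyer U $0.

Sorted high to low: Buyer K $140 > Buyer Z $132 > Buyer L $104 > Buyer Q $92 > Buyer T $82 > Buyer U $22 > Buyer M $12.
Buyer K has the top bid and wins; the price is the second-highest bid, $132.
Buyer K's payoff = $140 − $132 = $8. All other bidders lose, so their payoff is 0.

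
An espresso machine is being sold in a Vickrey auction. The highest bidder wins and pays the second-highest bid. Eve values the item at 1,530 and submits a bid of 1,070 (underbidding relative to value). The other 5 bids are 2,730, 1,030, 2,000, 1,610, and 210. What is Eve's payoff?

Highest competing bid: 2,730.
Eve's bid 1,070 is not the highest, so Eve loses, pays nothing, and earns zero payoff.

Payoff = 0.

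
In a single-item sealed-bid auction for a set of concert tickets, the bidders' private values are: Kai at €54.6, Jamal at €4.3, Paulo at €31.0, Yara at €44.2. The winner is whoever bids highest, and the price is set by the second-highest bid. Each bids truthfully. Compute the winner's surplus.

Winner's surplus: €10.4.

Ranking the bids: Kai €54.6; Yara €44.2; Paulo €31.0; Jamal €4.3.
Kai wins with the top bid and pays the second-highest, €44.2.
Surplus = €54.6 − €44.2 = €10.4.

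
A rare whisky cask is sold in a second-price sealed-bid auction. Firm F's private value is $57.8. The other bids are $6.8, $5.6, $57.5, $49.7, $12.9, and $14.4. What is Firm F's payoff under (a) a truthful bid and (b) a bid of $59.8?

Truthful: $0.3; alternative: $0.3.

The highest competing bid is $57.5.
Bidding truthfully at $57.8: Firm F has the top bid, wins, and pays the second-highest bid $57.5. Payoff = $57.8 − $57.5 = $0.3.
Bidding $59.8: Firm F has the top bid, wins, and pays the second-highest bid $57.5. Payoff = $57.8 − $57.5 = $0.3.
The bid only affects whether you win, not the price — here both bids land on the same side of the top rival bid, so the deviation is payoff-neutral.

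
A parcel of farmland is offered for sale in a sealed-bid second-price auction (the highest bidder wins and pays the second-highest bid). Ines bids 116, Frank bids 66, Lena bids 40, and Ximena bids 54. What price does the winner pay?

Price paid: 66.

Ordered from highest: Ines 116 > Frank 66 > Ximena 54 > Lena 40.
Ines is the highest bidder, so Ines wins.
Under the second-price rule, the price is the second-highest bid: 66.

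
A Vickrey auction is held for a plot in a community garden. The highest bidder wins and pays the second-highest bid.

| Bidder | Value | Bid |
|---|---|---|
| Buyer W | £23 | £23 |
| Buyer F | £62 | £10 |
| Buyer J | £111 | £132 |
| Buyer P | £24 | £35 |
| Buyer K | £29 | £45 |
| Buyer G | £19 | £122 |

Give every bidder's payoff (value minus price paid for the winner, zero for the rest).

Payoffs: Buyer W £0, Buyer F £0, Buyer J -£11, Buyer P £0, Buyer K £0, Buyer G £0.

Ranking the bids: Buyer J £132 > Buyer G £122 > Buyer K £45 > Buyer P £35 > Buyer W £23 > Buyer F £10.
Buyer J has the top bid and wins; the price is the second-highest bid, £122.
Buyer J's payoff = £111 − £122 = -£11. All other bidders lose, so their payoff is 0.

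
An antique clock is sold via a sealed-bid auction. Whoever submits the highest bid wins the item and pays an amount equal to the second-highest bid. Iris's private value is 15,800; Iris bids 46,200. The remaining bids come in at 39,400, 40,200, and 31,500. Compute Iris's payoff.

Iris's payoff: -24,400.

Highest competing bid: 40,200.
Iris's bid 46,200 is the highest overall, so Iris wins and pays the second-highest bid, 40,200.
Payoff = value − price = 15,800 − 40,200 = -24,400.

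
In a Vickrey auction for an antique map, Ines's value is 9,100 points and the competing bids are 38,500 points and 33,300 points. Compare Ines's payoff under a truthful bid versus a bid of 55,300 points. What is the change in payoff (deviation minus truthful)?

-29,400 points

The highest competing bid is 38,500 points.
Bidding truthfully at 9,100 points: the top bid is 38,500 points (a rival), so Ines loses. Payoff = 0 points.
Bidding 55,300 points: Ines has the top bid, wins, and pays the second-highest bid 38,500 points. Payoff = 9,100 points − 38,500 points = -29,400 points.
Change = -29,400 points − 0 points = -29,400 points.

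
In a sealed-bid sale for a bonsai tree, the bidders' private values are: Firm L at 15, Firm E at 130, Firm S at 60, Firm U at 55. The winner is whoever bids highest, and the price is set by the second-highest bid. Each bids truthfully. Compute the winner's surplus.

Surplus = 70.

Ordered from highest: Firm E 130, then Firm S 60, then Firm U 55, then Firm L 15.
Firm E wins with the top bid and pays the second-highest, 60.
Surplus = 130 − 60 = 70.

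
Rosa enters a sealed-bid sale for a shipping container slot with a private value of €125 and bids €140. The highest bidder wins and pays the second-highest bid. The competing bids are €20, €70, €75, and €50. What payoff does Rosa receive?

€50

Highest competing bid: €75.
Rosa's bid €140 is the highest overall, so Rosa wins and pays the second-highest bid, €75.
Payoff = value − price = €125 − €75 = €50.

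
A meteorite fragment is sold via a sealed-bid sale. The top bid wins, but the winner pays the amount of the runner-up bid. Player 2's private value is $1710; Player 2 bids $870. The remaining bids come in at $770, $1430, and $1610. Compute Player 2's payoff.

$0

Highest competing bid: $1610.
Player 2's bid $870 is not the highest, so Player 2 loses, pays nothing, and earns zero payoff.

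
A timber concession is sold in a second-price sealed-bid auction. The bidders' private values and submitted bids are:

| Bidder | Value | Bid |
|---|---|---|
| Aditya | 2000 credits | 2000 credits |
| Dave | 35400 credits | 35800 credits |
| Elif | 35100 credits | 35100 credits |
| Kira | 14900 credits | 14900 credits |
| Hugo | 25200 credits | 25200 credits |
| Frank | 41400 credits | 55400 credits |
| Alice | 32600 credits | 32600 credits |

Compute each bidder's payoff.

Bids in descending order: Frank 55400 credits; Dave 35800 credits; Elif 35100 credits; Alice 32600 credits; Hugo 25200 credits; Kira 14900 credits; Aditya 2000 credits.
Frank has the top bid and wins; the price is the second-highest bid, 35800 credits.
Frank's payoff = 41400 credits − 35800 credits = 5600 credits. All other bidders lose, so their payoff is 0.

Aditya 0 credits, Dave 0 credits, Elif 0 credits, Kira 0 credits, Hugo 0 credits, Frank 5600 credits, Alice 0 credits.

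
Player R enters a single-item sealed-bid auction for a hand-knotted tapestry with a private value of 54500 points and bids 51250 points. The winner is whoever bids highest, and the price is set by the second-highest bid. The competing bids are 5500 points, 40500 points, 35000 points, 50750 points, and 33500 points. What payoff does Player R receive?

3750 points

Highest competing bid: 50750 points.
Player R's bid 51250 points is the highest overall, so Player R wins and pays the second-highest bid, 50750 points.
Payoff = value − price = 54500 points − 50750 points = 3750 points.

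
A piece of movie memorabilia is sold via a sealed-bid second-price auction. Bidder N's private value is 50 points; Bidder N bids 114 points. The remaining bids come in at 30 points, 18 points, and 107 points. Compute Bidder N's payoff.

Highest competing bid: 107 points.
Bidder N's bid 114 points is the highest overall, so Bidder N wins and pays the second-highest bid, 107 points.
Payoff = value − price = 50 points − 107 points = -57 points.
Overbidding won the item at a price above value — truthful bidding would have avoided this loss.

Payoff = -57 points.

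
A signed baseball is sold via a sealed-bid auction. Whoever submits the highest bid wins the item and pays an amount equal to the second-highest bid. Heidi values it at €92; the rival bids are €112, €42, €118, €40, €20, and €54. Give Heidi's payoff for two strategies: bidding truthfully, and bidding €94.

The highest competing bid is €118.
Bidding truthfully at €92: the top bid is €118 (a rival), so Heidi loses. Payoff = €0.
Bidding €94: the top bid is €118 (a rival), so Heidi loses. Payoff = €0.
The bid only affects whether you win, not the price — here both bids land on the same side of the top rival bid, so the deviation is payoff-neutral.

(a) €0  (b) €0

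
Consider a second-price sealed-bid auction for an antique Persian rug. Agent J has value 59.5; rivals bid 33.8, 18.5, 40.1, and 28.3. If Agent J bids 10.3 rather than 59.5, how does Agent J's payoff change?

The highest competing bid is 40.1.
Bidding truthfully at 59.5: Agent J has the top bid, wins, and pays the second-highest bid 40.1. Payoff = 59.5 − 40.1 = 19.4.
Bidding 10.3: the top bid is 40.1 (a rival), so Agent J loses. Payoff = 0.0.
Change = 0.0 − 19.4 = -19.4.
Deviating from a truthful bid can only lose payoff in a second-price auction — never gain.

Payoff change: -19.4.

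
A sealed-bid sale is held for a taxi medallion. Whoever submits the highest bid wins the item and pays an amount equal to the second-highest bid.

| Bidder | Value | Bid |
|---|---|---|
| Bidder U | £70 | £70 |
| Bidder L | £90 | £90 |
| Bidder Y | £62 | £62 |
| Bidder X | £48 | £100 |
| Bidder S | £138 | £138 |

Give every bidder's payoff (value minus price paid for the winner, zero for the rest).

Ordered from highest: Bidder S £138, then Bidder X £100, then Bidder L £90, then Bidder U £70, then Bidder Y £62.
Bidder S has the top bid and wins; the price is the second-highest bid, £100.
Bidder S's payoff = £138 − £100 = £38. All other bidders lose, so their payoff is 0.

Bidder U £0, Bidder L £0, Bidder Y £0, Bidder X £0, Bidder S £38.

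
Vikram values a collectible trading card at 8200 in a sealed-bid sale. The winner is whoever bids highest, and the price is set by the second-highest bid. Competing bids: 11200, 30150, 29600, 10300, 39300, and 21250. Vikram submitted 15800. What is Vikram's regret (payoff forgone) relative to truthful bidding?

Payoff forgone: 0.

The highest competing bid is 39300.
Bidding truthfully at 8200: the top bid is 39300 (a rival), so Vikram loses. Payoff = 0.
Bidding 15800: the top bid is 39300 (a rival), so Vikram loses. Payoff = 0.
Regret = truthful payoff − actual payoff = 0 − 0 = 0.
The bid only affects whether you win, not the price — here both bids land on the same side of the top rival bid, so the deviation is payoff-neutral.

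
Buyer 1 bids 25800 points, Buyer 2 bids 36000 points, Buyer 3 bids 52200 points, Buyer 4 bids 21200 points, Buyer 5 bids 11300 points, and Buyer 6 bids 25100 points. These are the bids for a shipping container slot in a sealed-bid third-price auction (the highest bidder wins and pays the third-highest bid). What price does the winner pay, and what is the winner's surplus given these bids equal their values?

Price 25800 points; surplus 26400 points.

Ranking the bids: Buyer 3 52200 points, then Buyer 2 36000 points, then Buyer 1 25800 points, then Buyer 6 25100 points, then Buyer 4 21200 points, then Buyer 5 11300 points.
Buyer 3 is the highest bidder, so Buyer 3 wins.
Under the third-price rule, the price is the third-highest bid: 25800 points.
Surplus = 52200 points − 25800 points = 26400 points.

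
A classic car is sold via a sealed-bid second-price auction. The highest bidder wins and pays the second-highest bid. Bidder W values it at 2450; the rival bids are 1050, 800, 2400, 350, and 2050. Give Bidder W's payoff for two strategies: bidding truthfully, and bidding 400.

Truthful: 50; alternative: 0.

The highest competing bid is 2400.
Bidding truthfully at 2450: Bidder W has the top bid, wins, and pays the second-highest bid 2400. Payoff = 2450 − 2400 = 50.
Bidding 400: the top bid is 2400 (a rival), so Bidder W loses. Payoff = 0.
Deviating from a truthful bid can only lose payoff in a second-price auction — never gain.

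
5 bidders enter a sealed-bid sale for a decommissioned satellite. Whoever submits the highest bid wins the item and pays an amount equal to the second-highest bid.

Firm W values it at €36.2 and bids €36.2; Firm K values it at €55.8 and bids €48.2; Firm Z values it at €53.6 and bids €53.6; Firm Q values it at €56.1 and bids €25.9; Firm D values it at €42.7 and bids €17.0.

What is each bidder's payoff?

Payoffs: Firm W €0.0, Firm K €0.0, Firm Z €5.4, Firm Q €0.0, Firm D €0.0.

Ordered from highest: Firm Z €53.6; Firm K €48.2; Firm W €36.2; Firm Q €25.9; Firm D €17.0.
Firm Z has the top bid and wins; the price is the second-highest bid, €48.2.
Firm Z's payoff = €53.6 − €48.2 = €5.4. All other bidders lose, so their payoff is 0.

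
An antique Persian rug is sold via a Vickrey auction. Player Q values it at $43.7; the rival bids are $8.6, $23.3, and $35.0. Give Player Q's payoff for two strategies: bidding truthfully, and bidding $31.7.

The highest competing bid is $35.0.
Bidding truthfully at $43.7: Player Q has the top bid, wins, and pays the second-highest bid $35.0. Payoff = $43.7 − $35.0 = $8.7.
Bidding $31.7: the top bid is $35.0 (a rival), so Player Q loses. Payoff = $0.0.

Truthful: $8.7; alternative: $0.0.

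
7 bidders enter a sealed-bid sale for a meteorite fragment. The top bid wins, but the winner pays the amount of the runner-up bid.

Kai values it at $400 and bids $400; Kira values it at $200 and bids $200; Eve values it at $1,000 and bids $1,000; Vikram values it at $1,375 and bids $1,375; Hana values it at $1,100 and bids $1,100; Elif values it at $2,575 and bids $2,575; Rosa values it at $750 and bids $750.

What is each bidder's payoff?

Kai $0, Kira $0, Eve $0, Vikram $0, Hana $0, Elif $1,200, Rosa $0.

Sorted high to low: Elif $2,575; Vikram $1,375; Hana $1,100; Eve $1,000; Rosa $750; Kai $400; Kira $200.
Elif has the top bid and wins; the price is the second-highest bid, $1,375.
Elif's payoff = $2,575 − $1,375 = $1,200. All other bidders lose, so their payoff is 0.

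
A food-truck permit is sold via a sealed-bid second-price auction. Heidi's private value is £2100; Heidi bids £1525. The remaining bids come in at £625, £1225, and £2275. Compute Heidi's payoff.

Payoff = £0.

Highest competing bid: £2275.
Heidi's bid £1525 is not the highest, so Heidi loses, pays nothing, and earns zero payoff.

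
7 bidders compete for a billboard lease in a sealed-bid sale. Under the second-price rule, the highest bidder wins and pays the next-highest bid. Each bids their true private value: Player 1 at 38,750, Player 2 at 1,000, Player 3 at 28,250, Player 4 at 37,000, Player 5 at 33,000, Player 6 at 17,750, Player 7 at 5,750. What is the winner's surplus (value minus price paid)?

Bids in descending order: Player 1 38,750; Player 4 37,000; Player 5 33,000; Player 3 28,250; Player 6 17,750; Player 7 5,750; Player 2 1,000.
Player 1 wins with the top bid and pays the second-highest, 37,000.
Surplus = 38,750 − 37,000 = 1,750.

Surplus = 1,750.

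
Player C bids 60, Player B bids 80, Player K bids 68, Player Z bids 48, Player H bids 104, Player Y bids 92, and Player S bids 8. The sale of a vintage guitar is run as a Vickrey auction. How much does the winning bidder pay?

Bids in descending order: Player H 104, then Player Y 92, then Player B 80, then Player K 68, then Player C 60, then Player Z 48, then Player S 8.
Player H has the highest bid, so Player H wins.
The second-highest bid is 92, so that is what Player H pays.

The winner pays 92.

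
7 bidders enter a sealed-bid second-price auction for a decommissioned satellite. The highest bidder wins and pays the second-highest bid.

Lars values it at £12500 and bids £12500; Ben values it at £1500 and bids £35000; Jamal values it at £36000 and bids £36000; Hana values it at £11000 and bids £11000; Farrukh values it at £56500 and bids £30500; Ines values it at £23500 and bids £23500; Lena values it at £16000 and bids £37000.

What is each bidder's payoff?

Sorted high to low: Lena £37000 > Jamal £36000 > Ben £35000 > Farrukh £30500 > Ines £23500 > Lars £12500 > Hana £11000.
Lena has the top bid and wins; the price is the second-highest bid, £36000.
Lena's payoff = £16000 − £36000 = -£20000. All other bidders lose, so their payoff is 0.

Lars £0, Ben £0, Jamal £0, Hana £0, Farrukh £0, Ines £0, Lena -£20000.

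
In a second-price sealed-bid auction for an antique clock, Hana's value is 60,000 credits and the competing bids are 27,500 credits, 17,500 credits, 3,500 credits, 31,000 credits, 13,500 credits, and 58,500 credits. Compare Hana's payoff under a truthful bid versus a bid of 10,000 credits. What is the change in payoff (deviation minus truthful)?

The highest competing bid is 58,500 credits.
Bidding truthfully at 60,000 credits: Hana has the top bid, wins, and pays the second-highest bid 58,500 credits. Payoff = 60,000 credits − 58,500 credits = 1,500 credits.
Bidding 10,000 credits: the top bid is 58,500 credits (a rival), so Hana loses. Payoff = 0 credits.
Change = 0 credits − 1,500 credits = -1,500 credits.

Payoff change: -1,500 credits.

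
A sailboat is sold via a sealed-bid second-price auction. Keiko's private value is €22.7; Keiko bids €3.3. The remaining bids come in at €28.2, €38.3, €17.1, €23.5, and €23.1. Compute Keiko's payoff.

Payoff = €0.0.

Highest competing bid: €38.3.
Keiko's bid €3.3 is not the highest, so Keiko loses, pays nothing, and earns zero payoff.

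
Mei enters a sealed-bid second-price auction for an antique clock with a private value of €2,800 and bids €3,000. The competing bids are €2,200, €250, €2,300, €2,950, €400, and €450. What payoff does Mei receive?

Highest competing bid: €2,950.
Mei's bid €3,000 is the highest overall, so Mei wins and pays the second-highest bid, €2,950.
Payoff = value − price = €2,800 − €2,950 = -€150.
Overbidding won the item at a price above value — truthful bidding would have avoided this loss.

-€150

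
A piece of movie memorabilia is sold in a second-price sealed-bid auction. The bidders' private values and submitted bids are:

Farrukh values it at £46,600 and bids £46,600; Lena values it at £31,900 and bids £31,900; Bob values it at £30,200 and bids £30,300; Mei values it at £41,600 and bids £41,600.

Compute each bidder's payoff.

Bids in descending order: Farrukh £46,600, then Mei £41,600, then Lena £31,900, then Bob £30,300.
Farrukh has the top bid and wins; the price is the second-highest bid, £41,600.
Farrukh's payoff = £46,600 − £41,600 = £5,000. All other bidders lose, so their payoff is 0.

Farrukh £5,000, Lena £0, Bob £0, Mei £0.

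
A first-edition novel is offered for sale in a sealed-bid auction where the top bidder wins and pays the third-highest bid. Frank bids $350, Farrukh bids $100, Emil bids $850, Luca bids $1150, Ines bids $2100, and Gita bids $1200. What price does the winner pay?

$1150

Ranking the bids: Ines $2100 > Gita $1200 > Luca $1150 > Emil $850 > Frank $350 > Farrukh $100.
Ines is the highest bidder, so Ines wins.
Under the third-price rule, the price is the third-highest bid: $1150.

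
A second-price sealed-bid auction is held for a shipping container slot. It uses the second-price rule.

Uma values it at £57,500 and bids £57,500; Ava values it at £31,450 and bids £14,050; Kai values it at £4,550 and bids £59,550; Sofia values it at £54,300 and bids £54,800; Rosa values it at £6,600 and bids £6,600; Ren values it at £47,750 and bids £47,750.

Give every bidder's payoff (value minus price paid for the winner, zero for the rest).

Bids in descending order: Kai £59,550 > Uma £57,500 > Sofia £54,800 > Ren £47,750 > Ava £14,050 > Rosa £6,600.
Kai has the top bid and wins; the price is the second-highest bid, £57,500.
Kai's payoff = £4,550 − £57,500 = -£52,950. All other bidders lose, so their payoff is 0.

Uma £0, Ava £0, Kai -£52,950, Sofia £0, Rosa £0, Ren £0.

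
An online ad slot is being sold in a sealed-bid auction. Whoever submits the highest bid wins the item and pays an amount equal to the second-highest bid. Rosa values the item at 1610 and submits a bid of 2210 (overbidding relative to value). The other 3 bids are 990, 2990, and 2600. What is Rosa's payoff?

Rosa's payoff: 0.

Highest competing bid: 2990.
Rosa's bid 2210 is not the highest, so Rosa loses, pays nothing, and earns zero payoff.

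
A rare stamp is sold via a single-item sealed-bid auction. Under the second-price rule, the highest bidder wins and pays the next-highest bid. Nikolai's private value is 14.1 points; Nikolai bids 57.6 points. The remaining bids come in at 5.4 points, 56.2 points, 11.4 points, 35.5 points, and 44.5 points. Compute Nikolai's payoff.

-42.1 points

Highest competing bid: 56.2 points.
Nikolai's bid 57.6 points is the highest overall, so Nikolai wins and pays the second-highest bid, 56.2 points.
Payoff = value − price = 14.1 points − 56.2 points = -42.1 points.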